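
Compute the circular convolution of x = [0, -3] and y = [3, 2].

(x ⊛ y)[n] = Σ(m=0 to 1) x[m] · y[(n-m) mod 2]

Computing each output sample:
(x ⊛ y)[0] = -6
(x ⊛ y)[1] = -9

x ⊛ y = [-6, -9]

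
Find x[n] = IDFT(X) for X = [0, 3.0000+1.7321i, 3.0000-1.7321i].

x[n] = (1/3) Σ(k=0 to 2) X[k] · e^(2πikn/3)

Computing each x[n]:
x[0] = 2
x[1] = -2
x[2] = 0

x = [2, -2, 0]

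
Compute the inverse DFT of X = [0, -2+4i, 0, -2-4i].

x[n] = (1/4) Σ(k=0 to 3) X[k] · e^(2πikn/4)

Computing each x[n]:
x[0] = -1
x[1] = -2
x[2] = 1
x[3] = 2

x = [-1, -2, 1, 2]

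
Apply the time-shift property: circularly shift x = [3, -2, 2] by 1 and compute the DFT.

Time shift by 1: X_shifted[k] = ω_3^(1k) · X[k]
Shifted x = [2, 3, -2]

DFT(x[n-1]) = [3, 1.5000-4.3301i, 1.5000+4.3301i]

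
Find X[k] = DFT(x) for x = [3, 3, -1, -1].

X[k] = Σ(n=0 to 3) x[n] · ω_4^(nk)
where ω_4 = e^(-2πi/4)

Computing each X[k]:
X[0] = 4
X[1] = 4-4i
X[2] = 0
X[3] = 4+4i

X = [4, 4-4i, 0, 4+4i]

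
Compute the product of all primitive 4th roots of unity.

The primitive 4th roots of unity are ω_4^k for k coprime to 4: k ∈ {1, 3}
Their product equals the constant term of the cyclotomic polynomial Φ_4(x) up to sign.
For n ≥ 3, the product of all primitive nth roots of unity is 1. (For n=1 it is 1; for n=2 it is -1.)

1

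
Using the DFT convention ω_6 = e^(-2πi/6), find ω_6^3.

ω_6^3 = e^(-2πi·3/6)
= cos(-2π·3/6) + i·sin(-2π·3/6)
= cos(-6π/6) + i·sin(-6π/6)

ω_6^3 = cos(-6π/6) + i·sin(-6π/6) = -1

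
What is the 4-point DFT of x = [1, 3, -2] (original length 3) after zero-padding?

Original 3-point DFT: [2, 0.5000-4.3301i, 0.5000+4.3301i]
Zero-padded 4-point DFT provides frequency interpolation.

DFT_4([x, 0, ...]) = [2, 3-3i, -4, 3+3i]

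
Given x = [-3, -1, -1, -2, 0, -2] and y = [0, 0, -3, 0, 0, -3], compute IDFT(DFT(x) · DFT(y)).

(x ⊛ y)[n] = Σ(m=0 to 5) x[m] · y[(n-m) mod 6]

Computing each output sample:
(x ⊛ y)[0] = 3
(x ⊛ y)[1] = 9
(x ⊛ y)[2] = 15
(x ⊛ y)[3] = 3
(x ⊛ y)[4] = 9
(x ⊛ y)[5] = 15

x ⊛ y = [3, 9, 15, 3, 9, 15]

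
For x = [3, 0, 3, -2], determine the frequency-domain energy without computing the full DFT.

Parseval: Σ|x[n]|² = (1/N)Σ|X[k]|², so Σ|X[k]|² = N·Σ|x[n]|² = 4·22.0000

Σ|X[k]|² = N·Σ|x[n]|² = 4·22.0000 = 88.0000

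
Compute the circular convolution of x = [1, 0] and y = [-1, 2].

(x ⊛ y)[n] = Σ(m=0 to 1) x[m] · y[(n-m) mod 2]

Computing each output sample:
(x ⊛ y)[0] = -1
(x ⊛ y)[1] = 2

x ⊛ y = [-1, 2]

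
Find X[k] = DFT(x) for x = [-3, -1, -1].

X[k] = Σ(n=0 to 2) x[n] · ω_3^(nk)
where ω_3 = e^(-2πi/3)

Computing each X[k]:
X[0] = -5
X[1] = -2
X[2] = -2

X = [-5, -2, -2]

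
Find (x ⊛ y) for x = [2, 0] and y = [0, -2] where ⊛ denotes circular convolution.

(x ⊛ y)[n] = Σ(m=0 to 1) x[m] · y[(n-m) mod 2]

Computing each output sample:
(x ⊛ y)[0] = 0
(x ⊛ y)[1] = -4

x ⊛ y = [0, -4]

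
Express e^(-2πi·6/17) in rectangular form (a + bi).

ω_17^6 = e^(-2πi·6/17)
= cos(-2π·6/17) + i·sin(-2π·6/17)
= cos(-12π/17) + i·sin(-12π/17)

ω_17^6 = cos(-12π/17) + i·sin(-12π/17) = -0.6026-0.7980i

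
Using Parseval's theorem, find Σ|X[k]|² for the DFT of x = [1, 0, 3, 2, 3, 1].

Parseval: Σ|x[n]|² = (1/N)Σ|X[k]|², so Σ|X[k]|² = N·Σ|x[n]|² = 6·24.0000

Σ|X[k]|² = N·Σ|x[n]|² = 6·24.0000 = 144.0000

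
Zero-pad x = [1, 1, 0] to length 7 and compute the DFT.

Original 3-point DFT: [2, 0.5000-0.8660i, 0.5000+0.8660i]
Zero-padded 7-point DFT provides frequency interpolation.

DFT_7([x, 0, ...]) = [2, 1.6235-0.7818i, 0.7775-0.9749i, 0.0990-0.4339i, 0.0990+0.4339i, 0.7775+0.9749i, 1.6235+0.7818i]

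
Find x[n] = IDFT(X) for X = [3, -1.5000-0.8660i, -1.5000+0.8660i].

x[n] = (1/3) Σ(k=0 to 2) X[k] · e^(2πikn/3)

Computing each x[n]:
x[0] = 0
x[1] = 2
x[2] = 1

x = [0, 2, 1]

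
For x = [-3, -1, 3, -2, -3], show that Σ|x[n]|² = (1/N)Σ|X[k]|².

Time domain:
Σ|x[n]|² = |-3|² + |-1|² + |3|² + |-2|² + |-3|² = 32.0000

Frequency domain:
(1/5)Σ|X[k]|² = (1/5)(|-6|² + |-5.0451-4.8410i|² + |0.5451+3.5797i|² + |0.5451-3.5797i|² + |-5.0451+4.8410i|²) = (1/5)·160.0000 = 32.0000

Both sides agree, confirming Parseval's theorem.

Σ|x[n]|² = (1/N)Σ|X[k]|² = 32.0000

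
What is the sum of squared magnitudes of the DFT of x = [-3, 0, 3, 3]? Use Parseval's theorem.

Parseval: Σ|x[n]|² = (1/N)Σ|X[k]|², so Σ|X[k]|² = N·Σ|x[n]|² = 4·27.0000

Σ|X[k]|² = N·Σ|x[n]|² = 4·27.0000 = 108.0000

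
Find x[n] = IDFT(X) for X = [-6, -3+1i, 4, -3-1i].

x[n] = (1/4) Σ(k=0 to 3) X[k] · e^(2πikn/4)

Computing each x[n]:
x[0] = -2
x[1] = -3
x[2] = 1
x[3] = -2

x = [-2, -3, 1, -2]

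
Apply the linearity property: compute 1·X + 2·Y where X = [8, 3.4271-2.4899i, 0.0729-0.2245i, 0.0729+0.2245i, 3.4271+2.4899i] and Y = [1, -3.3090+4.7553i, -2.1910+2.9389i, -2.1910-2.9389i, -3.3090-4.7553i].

By linearity: DFT(1x + 2y) = 1·DFT(x) + 2·DFT(y)
= 1·[8, 3.4271-2.4899i, 0.0729-0.2245i, 0.0729+0.2245i, 3.4271+2.4899i] + 2·[1, -3.3090+4.7553i, -2.1910+2.9389i, -2.1910-2.9389i, -3.3090-4.7553i]

Computing element-wise:
Z[0] = 1·(8) + 2·(1) = 10
Z[1] = 1·(3.4271-2.4899i) + 2·(-3.3090+4.7553i) = -3.1909+7.0207i
Z[2] = 1·(0.0729-0.2245i) + 2·(-2.1910+2.9389i) = -4.3091+5.6533i
Z[3] = 1·(0.0729+0.2245i) + 2·(-2.1910-2.9389i) = -4.3091-5.6533i
Z[4] = 1·(3.4271+2.4899i) + 2·(-3.3090-4.7553i) = -3.1909-7.0207i

DFT(1x + 2y) = 1·X + 2·Y = [10, -3.1909+7.0207i, -4.3091+5.6533i, -4.3091-5.6533i, -3.1909-7.0207i]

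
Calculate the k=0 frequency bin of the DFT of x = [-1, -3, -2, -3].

X[0] = Σ(n=0 to 3) x[n] · ω_4^0 = Σ x[n]
= (-1) + (-3) + (-2) + (-3)

X[0] = -9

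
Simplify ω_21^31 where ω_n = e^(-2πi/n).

Since ω_21^21 = 1, powers reduce modulo 21.
31 mod 21 = 10
So ω_21^31 = ω_21^10 = e^(-2πi·10/21)

ω_21^31 = ω_21^10 = -0.9888-0.1490i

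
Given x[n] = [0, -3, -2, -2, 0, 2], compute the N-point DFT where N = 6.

X[k] = Σ(n=0 to 5) x[n] · ω_6^(nk)
where ω_6 = e^(-2πi/6)

Computing each X[k]:
X[0] = -5
X[1] = 2.5000+6.0622i
X[2] = -0.5000+2.5981i
X[3] = 1
X[4] = -0.5000-2.5981i
X[5] = 2.5000-6.0622i

X = [-5, 2.5000+6.0622i, -0.5000+2.5981i, 1, -0.5000-2.5981i, 2.5000-6.0622i]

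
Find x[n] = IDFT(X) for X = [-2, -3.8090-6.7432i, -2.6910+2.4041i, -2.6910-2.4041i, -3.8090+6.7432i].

x[n] = (1/5) Σ(k=0 to 4) X[k] · e^(2πikn/5)

Computing each x[n]:
x[0] = -3
x[1] = 2
x[2] = 3
x[3] = -2
x[4] = -2

x = [-3, 2, 3, -2, -2]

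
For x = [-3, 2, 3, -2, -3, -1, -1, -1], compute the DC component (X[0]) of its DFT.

X[0] = Σ(n=0 to 7) x[n] · ω_8^0 = Σ x[n]
= (-3) + (2) + (3) + (-2) + (-3) + (-1) + (-1) + (-1)

X[0] = -6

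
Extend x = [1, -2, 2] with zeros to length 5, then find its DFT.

Original 3-point DFT: [1, 1.0000+3.4641i, 1.0000-3.4641i]
Zero-padded 5-point DFT provides frequency interpolation.

DFT_5([x, 0, ...]) = [1, -1.2361+0.7265i, 3.2361+3.0777i, 3.2361-3.0777i, -1.2361-0.7265i]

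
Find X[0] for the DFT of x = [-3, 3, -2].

X[0] = Σ(n=0 to 2) x[n] · ω_3^0 = Σ x[n]
= (-3) + (3) + (-2)

X[0] = -2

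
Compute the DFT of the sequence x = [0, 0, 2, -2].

X[k] = Σ(n=0 to 3) x[n] · ω_4^(nk)
where ω_4 = e^(-2πi/4)

Computing each X[k]:
X[0] = 0
X[1] = -2-2i
X[2] = 4
X[3] = -2+2i

X = [0, -2-2i, 4, -2+2i]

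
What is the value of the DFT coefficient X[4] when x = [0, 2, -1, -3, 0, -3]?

X[4] = Σ(n=0 to 5) x[n] · ω_6^(4n) where ω_6 = e^(-2πi/6)
= (0)·ω_6^0 + (2)·ω_6^4 + (-1)·ω_6^8 + (-3)·ω_6^12 + (0)·ω_6^16 + (-3)·ω_6^20

X[4] = -2.0000+5.1962i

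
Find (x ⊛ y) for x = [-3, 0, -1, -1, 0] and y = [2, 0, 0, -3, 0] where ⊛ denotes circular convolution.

(x ⊛ y)[n] = Σ(m=0 to 4) x[m] · y[(n-m) mod 5]

Computing each output sample:
(x ⊛ y)[0] = -3
(x ⊛ y)[1] = 3
(x ⊛ y)[2] = -2
(x ⊛ y)[3] = 7
(x ⊛ y)[4] = 0

x ⊛ y = [-3, 3, -2, 7, 0]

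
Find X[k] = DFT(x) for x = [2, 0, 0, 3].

X[k] = Σ(n=0 to 3) x[n] · ω_4^(nk)
where ω_4 = e^(-2πi/4)

Computing each X[k]:
X[0] = 5
X[1] = 2+3i
X[2] = -1
X[3] = 2-3i

X = [5, 2+3i, -1, 2-3i]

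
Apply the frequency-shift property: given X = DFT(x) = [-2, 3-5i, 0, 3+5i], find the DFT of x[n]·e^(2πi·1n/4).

Modulation property: DFT(ω_4^(-1n)·x[n]) = X[(k-1) mod 4], so circularly shift X by 1 positions.

X[k-1] = [3+5i, -2, 3-5i, 0]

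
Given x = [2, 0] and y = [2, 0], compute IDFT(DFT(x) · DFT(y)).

(x ⊛ y)[n] = Σ(m=0 to 1) x[m] · y[(n-m) mod 2]

Computing each output sample:
(x ⊛ y)[0] = 4
(x ⊛ y)[1] = 0

x ⊛ y = [4, 0]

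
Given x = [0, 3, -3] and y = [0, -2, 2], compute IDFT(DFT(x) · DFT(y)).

(x ⊛ y)[n] = Σ(m=0 to 2) x[m] · y[(n-m) mod 3]

Computing each output sample:
(x ⊛ y)[0] = 12
(x ⊛ y)[1] = -6
(x ⊛ y)[2] = -6

x ⊛ y = [12, -6, -6]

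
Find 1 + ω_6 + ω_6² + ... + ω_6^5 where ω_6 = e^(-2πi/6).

Sum of all nth roots of unity equals 0 for n > 1 (geometric series with r ≠ 1).

0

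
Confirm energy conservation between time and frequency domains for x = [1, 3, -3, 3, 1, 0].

Time domain:
Σ|x[n]|² = |1|² + |3|² + |-3|² + |3|² + |1|² + |0|² = 29.0000

Frequency domain:
(1/6)Σ|X[k]|² = (1/6)(|5|² + |0.5000+0.8660i|² + |3.5000-6.0622i|² + |-7|² + |3.5000+6.0622i|² + |0.5000-0.8660i|²) = (1/6)·174.0000 = 29.0000

Both sides agree, confirming Parseval's theorem.

Σ|x[n]|² = (1/N)Σ|X[k]|² = 29.0000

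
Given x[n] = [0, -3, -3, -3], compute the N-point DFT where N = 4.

X[k] = Σ(n=0 to 3) x[n] · ω_4^(nk)
where ω_4 = e^(-2πi/4)

Computing each X[k]:
X[0] = -9
X[1] = 3
X[2] = 3
X[3] = 3

X = [-9, 3, 3, 3]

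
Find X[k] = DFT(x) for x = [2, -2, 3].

X[k] = Σ(n=0 to 2) x[n] · ω_3^(nk)
where ω_3 = e^(-2πi/3)

Computing each X[k]:
X[0] = 3
X[1] = 1.5000+4.3301i
X[2] = 1.5000-4.3301i

X = [3, 1.5000+4.3301i, 1.5000-4.3301i]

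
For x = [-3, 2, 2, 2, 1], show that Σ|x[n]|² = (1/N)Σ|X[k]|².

Time domain:
Σ|x[n]|² = |-3|² + |2|² + |2|² + |2|² + |1|² = 22.0000

Frequency domain:
(1/5)Σ|X[k]|² = (1/5)(|4|² + |-5.3090-0.9511i|² + |-4.1910-0.5878i|² + |-4.1910+0.5878i|² + |-5.3090+0.9511i|²) = (1/5)·110.0000 = 22.0000

Both sides agree, confirming Parseval's theorem.

Σ|x[n]|² = (1/N)Σ|X[k]|² = 22.0000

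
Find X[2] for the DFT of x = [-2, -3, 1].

X[2] = Σ(n=0 to 2) x[n] · ω_3^(2n) where ω_3 = e^(-2πi/3)
= (-2)·ω_3^0 + (-3)·ω_3^2 + (1)·ω_3^4

X[2] = -1.0000-3.4641i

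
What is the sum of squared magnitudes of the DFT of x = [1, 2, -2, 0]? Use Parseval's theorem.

Parseval: Σ|x[n]|² = (1/N)Σ|X[k]|², so Σ|X[k]|² = N·Σ|x[n]|² = 4·9.0000

Σ|X[k]|² = N·Σ|x[n]|² = 4·9.0000 = 36.0000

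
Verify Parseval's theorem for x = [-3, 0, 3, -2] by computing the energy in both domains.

Time domain:
Σ|x[n]|² = |-3|² + |0|² + |3|² + |-2|² = 22.0000

Frequency domain:
(1/4)Σ|X[k]|² = (1/4)(|-2|² + |-6-2i|² + |2|² + |-6+2i|²) = (1/4)·88.0000 = 22.0000

Both sides agree, confirming Parseval's theorem.

Σ|x[n]|² = (1/N)Σ|X[k]|² = 22.0000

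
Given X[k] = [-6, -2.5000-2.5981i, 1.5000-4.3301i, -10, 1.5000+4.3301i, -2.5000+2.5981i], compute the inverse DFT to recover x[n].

x[n] = (1/6) Σ(k=0 to 5) X[k] · e^(2πikn/6)

Computing each x[n]:
x[0] = -3
x[1] = 2
x[2] = -3
x[3] = 2
x[4] = -2
x[5] = -2

x = [-3, 2, -3, 2, -2, -2]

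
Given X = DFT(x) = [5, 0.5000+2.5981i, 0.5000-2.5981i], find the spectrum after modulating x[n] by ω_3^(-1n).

Modulation property: DFT(ω_3^(-1n)·x[n]) = X[(k-1) mod 3], so circularly shift X by 1 positions.

X[k-1] = [0.5000-2.5981i, 5, 0.5000+2.5981i]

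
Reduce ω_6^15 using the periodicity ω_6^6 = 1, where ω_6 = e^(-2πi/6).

Since ω_6^6 = 1, powers reduce modulo 6.
15 mod 6 = 3
So ω_6^15 = ω_6^3 = e^(-2πi·3/6)

ω_6^15 = ω_6^3 = -1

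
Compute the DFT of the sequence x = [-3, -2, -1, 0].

X[k] = Σ(n=0 to 3) x[n] · ω_4^(nk)
where ω_4 = e^(-2πi/4)

Computing each X[k]:
X[0] = -6
X[1] = -2+2i
X[2] = -2
X[3] = -2-2i

X = [-6, -2+2i, -2, -2-2i]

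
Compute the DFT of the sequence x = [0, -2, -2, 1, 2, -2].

X[k] = Σ(n=0 to 5) x[n] · ω_6^(nk)
where ω_6 = e^(-2πi/6)

Computing each X[k]:
X[0] = -3
X[1] = -3.0000+3.4641i
X[2] = 3.0000-3.4641i
X[3] = 3
X[4] = 3.0000+3.4641i
X[5] = -3.0000-3.4641i

X = [-3, -3.0000+3.4641i, 3.0000-3.4641i, 3, 3.0000+3.4641i, -3.0000-3.4641i]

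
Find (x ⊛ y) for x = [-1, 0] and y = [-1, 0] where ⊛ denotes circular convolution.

(x ⊛ y)[n] = Σ(m=0 to 1) x[m] · y[(n-m) mod 2]

Computing each output sample:
(x ⊛ y)[0] = 1
(x ⊛ y)[1] = 0

x ⊛ y = [1, 0]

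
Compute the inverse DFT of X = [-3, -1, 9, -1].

x[n] = (1/4) Σ(k=0 to 3) X[k] · e^(2πikn/4)

Computing each x[n]:
x[0] = 1
x[1] = -3
x[2] = 2
x[3] = -3

x = [1, -3, 2, -3]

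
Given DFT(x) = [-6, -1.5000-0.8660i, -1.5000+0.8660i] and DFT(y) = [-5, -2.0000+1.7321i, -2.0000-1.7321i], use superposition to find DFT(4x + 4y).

By linearity: DFT(4x + 4y) = 4·DFT(x) + 4·DFT(y)
= 4·[-6, -1.5000-0.8660i, -1.5000+0.8660i] + 4·[-5, -2.0000+1.7321i, -2.0000-1.7321i]

Computing element-wise:
Z[0] = 4·(-6) + 4·(-5) = -44
Z[1] = 4·(-1.5000-0.8660i) + 4·(-2.0000+1.7321i) = -14.0000+3.4644i
Z[2] = 4·(-1.5000+0.8660i) + 4·(-2.0000-1.7321i) = -14.0000-3.4644i

DFT(4x + 4y) = 4·X + 4·Y = [-44, -14.0000+3.4644i, -14.0000-3.4644i]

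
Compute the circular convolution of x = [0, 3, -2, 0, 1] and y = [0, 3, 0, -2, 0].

(x ⊛ y)[n] = Σ(m=0 to 4) x[m] · y[(n-m) mod 5]

Computing each output sample:
(x ⊛ y)[0] = 7
(x ⊛ y)[1] = 0
(x ⊛ y)[2] = 7
(x ⊛ y)[3] = -6
(x ⊛ y)[4] = -6

x ⊛ y = [7, 0, 7, -6, -6]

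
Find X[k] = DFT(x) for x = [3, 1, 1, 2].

X[k] = Σ(n=0 to 3) x[n] · ω_4^(nk)
where ω_4 = e^(-2πi/4)

Computing each X[k]:
X[0] = 7
X[1] = 2+1i
X[2] = 1
X[3] = 2-1i

X = [7, 2+1i, 1, 2-1i]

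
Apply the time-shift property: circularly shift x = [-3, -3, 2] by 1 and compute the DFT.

Time shift by 1: X_shifted[k] = ω_3^(1k) · X[k]
Shifted x = [2, -3, -3]

DFT(x[n-1]) = [-4, 5, 5]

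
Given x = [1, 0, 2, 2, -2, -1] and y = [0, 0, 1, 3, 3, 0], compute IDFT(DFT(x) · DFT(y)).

(x ⊛ y)[n] = Σ(m=0 to 5) x[m] · y[(n-m) mod 6]

Computing each output sample:
(x ⊛ y)[0] = 10
(x ⊛ y)[1] = -1
(x ⊛ y)[2] = -8
(x ⊛ y)[3] = 0
(x ⊛ y)[4] = 5
(x ⊛ y)[5] = 8

x ⊛ y = [10, -1, -8, 0, 5, 8]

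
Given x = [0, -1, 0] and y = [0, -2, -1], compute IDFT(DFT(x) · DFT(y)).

(x ⊛ y)[n] = Σ(m=0 to 2) x[m] · y[(n-m) mod 3]

Computing each output sample:
(x ⊛ y)[0] = 1
(x ⊛ y)[1] = 0
(x ⊛ y)[2] = 2

x ⊛ y = [1, 0, 2]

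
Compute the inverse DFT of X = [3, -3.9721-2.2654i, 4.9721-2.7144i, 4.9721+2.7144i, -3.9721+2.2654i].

x[n] = (1/5) Σ(k=0 to 4) X[k] · e^(2πikn/5)

Computing each x[n]:
x[0] = 1
x[1] = 0
x[2] = 2
x[3] = 3
x[4] = -3

x = [1, 0, 2, 3, -3]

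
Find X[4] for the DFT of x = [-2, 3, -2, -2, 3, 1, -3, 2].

X[4] = Σ(n=0 to 7) x[n] · ω_8^(4n) where ω_8 = e^(-2πi/8)
= (-2)·ω_8^0 + (3)·ω_8^4 + (-2)·ω_8^8 + (-2)·ω_8^12 + (3)·ω_8^16 + (1)·ω_8^20 + (-3)·ω_8^24 + (2)·ω_8^28

X[4] = -8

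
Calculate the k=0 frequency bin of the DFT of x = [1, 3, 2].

X[0] = Σ(n=0 to 2) x[n] · ω_3^0 = Σ x[n]
= (1) + (3) + (2)

X[0] = 6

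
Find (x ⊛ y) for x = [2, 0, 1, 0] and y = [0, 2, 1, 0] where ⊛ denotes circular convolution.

(x ⊛ y)[n] = Σ(m=0 to 3) x[m] · y[(n-m) mod 4]

Computing each output sample:
(x ⊛ y)[0] = 1
(x ⊛ y)[1] = 4
(x ⊛ y)[2] = 2
(x ⊛ y)[3] = 2

x ⊛ y = [1, 4, 2, 2]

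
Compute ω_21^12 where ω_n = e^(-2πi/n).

ω_21^12 = e^(-2πi·12/21)
= cos(-2π·12/21) + i·sin(-2π·12/21)
= cos(-24π/21) + i·sin(-24π/21)

ω_21^12 = cos(-24π/21) + i·sin(-24π/21) = -0.9010+0.4339i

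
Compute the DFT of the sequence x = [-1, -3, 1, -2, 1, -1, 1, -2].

X[k] = Σ(n=0 to 7) x[n] · ω_8^(nk)
where ω_8 = e^(-2πi/8)

Computing each X[k]:
X[0] = -6
X[1] = -3.4142+1.4142i
X[2] = -2
X[3] = -0.5858+1.4142i
X[4] = 10
X[5] = -0.5858-1.4142i
X[6] = -2
X[7] = -3.4142-1.4142i

X = [-6, -3.4142+1.4142i, -2, -0.5858+1.4142i, 10, -0.5858-1.4142i, -2, -3.4142-1.4142i]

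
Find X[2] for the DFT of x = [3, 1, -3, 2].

X[2] = Σ(n=0 to 3) x[n] · ω_4^(2n) where ω_4 = e^(-2πi/4)
= (3)·ω_4^0 + (1)·ω_4^2 + (-3)·ω_4^4 + (2)·ω_4^6

X[2] = -3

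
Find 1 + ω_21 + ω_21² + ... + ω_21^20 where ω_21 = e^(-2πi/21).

Sum of all nth roots of unity equals 0 for n > 1 (geometric series with r ≠ 1).

0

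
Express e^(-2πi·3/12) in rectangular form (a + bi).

ω_12^3 = e^(-2πi·3/12)
= cos(-2π·3/12) + i·sin(-2π·3/12)
= cos(-6π/12) + i·sin(-6π/12)

ω_12^3 = cos(-6π/12) + i·sin(-6π/12) = -1i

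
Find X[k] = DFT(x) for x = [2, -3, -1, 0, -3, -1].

X[k] = Σ(n=0 to 5) x[n] · ω_6^(nk)
where ω_6 = e^(-2πi/6)

Computing each X[k]:
X[0] = -6
X[1] = 2
X[2] = 6.0000+3.4641i
X[3] = 2
X[4] = 6.0000-3.4641i
X[5] = 2

X = [-6, 2, 6.0000+3.4641i, 2, 6.0000-3.4641i, 2]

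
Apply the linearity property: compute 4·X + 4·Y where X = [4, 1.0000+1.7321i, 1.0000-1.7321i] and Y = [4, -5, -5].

By linearity: DFT(4x + 4y) = 4·DFT(x) + 4·DFT(y)
= 4·[4, 1.0000+1.7321i, 1.0000-1.7321i] + 4·[4, -5, -5]

Computing element-wise:
Z[0] = 4·(4) + 4·(4) = 32
Z[1] = 4·(1.0000+1.7321i) + 4·(-5) = -16.0000+6.9284i
Z[2] = 4·(1.0000-1.7321i) + 4·(-5) = -16.0000-6.9284i

DFT(4x + 4y) = 4·X + 4·Y = [32, -16.0000+6.9284i, -16.0000-6.9284i]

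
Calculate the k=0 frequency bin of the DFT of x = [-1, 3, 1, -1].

X[0] = Σ(n=0 to 3) x[n] · ω_4^0 = Σ x[n]
= (-1) + (3) + (1) + (-1)

X[0] = 2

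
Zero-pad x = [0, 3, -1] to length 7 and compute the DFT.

Original 3-point DFT: [2, -1.0000-3.4641i, -1.0000+3.4641i]
Zero-padded 7-point DFT provides frequency interpolation.

DFT_7([x, 0, ...]) = [2, 2.0930-1.3706i, 0.2334-3.3587i, -3.3264-2.0835i, -3.3264+2.0835i, 0.2334+3.3587i, 2.0930+1.3706i]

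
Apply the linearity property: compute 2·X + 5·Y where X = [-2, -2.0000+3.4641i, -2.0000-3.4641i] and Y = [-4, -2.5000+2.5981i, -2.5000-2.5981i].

By linearity: DFT(2x + 5y) = 2·DFT(x) + 5·DFT(y)
= 2·[-2, -2.0000+3.4641i, -2.0000-3.4641i] + 5·[-4, -2.5000+2.5981i, -2.5000-2.5981i]

Computing element-wise:
Z[0] = 2·(-2) + 5·(-4) = -24
Z[1] = 2·(-2.0000+3.4641i) + 5·(-2.5000+2.5981i) = -16.5000+19.9187i
Z[2] = 2·(-2.0000-3.4641i) + 5·(-2.5000-2.5981i) = -16.5000-19.9187i

DFT(2x + 5y) = 2·X + 5·Y = [-24, -16.5000+19.9187i, -16.5000-19.9187i]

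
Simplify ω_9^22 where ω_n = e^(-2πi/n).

Since ω_9^9 = 1, powers reduce modulo 9.
22 mod 9 = 4
So ω_9^22 = ω_9^4 = e^(-2πi·4/9)

ω_9^22 = ω_9^4 = -0.9397-0.3420i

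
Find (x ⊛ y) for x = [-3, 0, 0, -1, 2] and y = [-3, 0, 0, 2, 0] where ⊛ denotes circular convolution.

(x ⊛ y)[n] = Σ(m=0 to 4) x[m] · y[(n-m) mod 5]

Computing each output sample:
(x ⊛ y)[0] = 9
(x ⊛ y)[1] = -2
(x ⊛ y)[2] = 4
(x ⊛ y)[3] = -3
(x ⊛ y)[4] = -6

x ⊛ y = [9, -2, 4, -3, -6]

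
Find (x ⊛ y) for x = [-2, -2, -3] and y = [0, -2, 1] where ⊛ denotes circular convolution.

(x ⊛ y)[n] = Σ(m=0 to 2) x[m] · y[(n-m) mod 3]

Computing each output sample:
(x ⊛ y)[0] = 4
(x ⊛ y)[1] = 1
(x ⊛ y)[2] = 2

x ⊛ y = [4, 1, 2]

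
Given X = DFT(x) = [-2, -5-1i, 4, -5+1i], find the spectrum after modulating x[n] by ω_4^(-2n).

Modulation property: DFT(ω_4^(-2n)·x[n]) = X[(k-2) mod 4], so circularly shift X by 2 positions.

X[k-2] = [4, -5+1i, -2, -5-1i]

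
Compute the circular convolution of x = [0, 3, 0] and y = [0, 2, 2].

(x ⊛ y)[n] = Σ(m=0 to 2) x[m] · y[(n-m) mod 3]

Computing each output sample:
(x ⊛ y)[0] = 6
(x ⊛ y)[1] = 0
(x ⊛ y)[2] = 6

x ⊛ y = [6, 0, 6]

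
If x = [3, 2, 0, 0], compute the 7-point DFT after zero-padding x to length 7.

Original 4-point DFT: [5, 3-2i, 1, 3+2i]
Zero-padded 7-point DFT provides frequency interpolation.

DFT_7([x, 0, ...]) = [5, 4.2470-1.5637i, 2.5550-1.9499i, 1.1981-0.8678i, 1.1981+0.8678i, 2.5550+1.9499i, 4.2470+1.5637i]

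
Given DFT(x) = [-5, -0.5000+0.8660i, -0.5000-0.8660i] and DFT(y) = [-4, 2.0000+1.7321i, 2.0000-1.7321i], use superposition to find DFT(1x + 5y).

By linearity: DFT(1x + 5y) = 1·DFT(x) + 5·DFT(y)
= 1·[-5, -0.5000+0.8660i, -0.5000-0.8660i] + 5·[-4, 2.0000+1.7321i, 2.0000-1.7321i]

Computing element-wise:
Z[0] = 1·(-5) + 5·(-4) = -25
Z[1] = 1·(-0.5000+0.8660i) + 5·(2.0000+1.7321i) = 9.5000+9.5265i
Z[2] = 1·(-0.5000-0.8660i) + 5·(2.0000-1.7321i) = 9.5000-9.5265i

DFT(1x + 5y) = 1·X + 5·Y = [-25, 9.5000+9.5265i, 9.5000-9.5265i]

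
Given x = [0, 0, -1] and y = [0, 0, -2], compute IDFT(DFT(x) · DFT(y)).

(x ⊛ y)[n] = Σ(m=0 to 2) x[m] · y[(n-m) mod 3]

Computing each output sample:
(x ⊛ y)[0] = 0
(x ⊛ y)[1] = 2
(x ⊛ y)[2] = 0

x ⊛ y = [0, 2, 0]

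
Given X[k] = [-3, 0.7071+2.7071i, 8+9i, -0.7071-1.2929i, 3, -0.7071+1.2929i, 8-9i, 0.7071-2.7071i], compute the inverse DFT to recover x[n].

x[n] = (1/8) Σ(k=0 to 7) X[k] · e^(2πikn/8)

Computing each x[n]:
x[0] = 2
x[1] = -3
x[2] = -3
x[3] = 1
x[4] = 2
x[5] = -3
x[6] = -1
x[7] = 2

x = [2, -3, -3, 1, 2, -3, -1, 2]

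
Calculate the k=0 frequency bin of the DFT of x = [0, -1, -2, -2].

X[0] = Σ(n=0 to 3) x[n] · ω_4^0 = Σ x[n]
= (0) + (-1) + (-2) + (-2)

X[0] = -5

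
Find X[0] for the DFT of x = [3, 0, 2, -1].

X[0] = Σ(n=0 to 3) x[n] · ω_4^0 = Σ x[n]
= (3) + (0) + (2) + (-1)

X[0] = 4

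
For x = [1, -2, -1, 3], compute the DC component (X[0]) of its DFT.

X[0] = Σ(n=0 to 3) x[n] · ω_4^0 = Σ x[n]
= (1) + (-2) + (-1) + (3)

X[0] = 1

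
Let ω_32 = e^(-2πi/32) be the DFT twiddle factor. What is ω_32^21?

ω_32^21 = e^(-2πi·21/32)
= cos(-2π·21/32) + i·sin(-2π·21/32)
= cos(-42π/32) + i·sin(-42π/32)

ω_32^21 = cos(-42π/32) + i·sin(-42π/32) = -0.5556+0.8315i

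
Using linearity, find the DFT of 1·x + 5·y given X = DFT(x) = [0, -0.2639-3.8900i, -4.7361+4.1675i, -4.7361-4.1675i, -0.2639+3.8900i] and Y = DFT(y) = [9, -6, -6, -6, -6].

By linearity: DFT(1x + 5y) = 1·DFT(x) + 5·DFT(y)
= 1·[0, -0.2639-3.8900i, -4.7361+4.1675i, -4.7361-4.1675i, -0.2639+3.8900i] + 5·[9, -6, -6, -6, -6]

Computing element-wise:
Z[0] = 1·(0) + 5·(9) = 45
Z[1] = 1·(-0.2639-3.8900i) + 5·(-6) = -30.2639-3.8900i
Z[2] = 1·(-4.7361+4.1675i) + 5·(-6) = -34.7361+4.1675i
Z[3] = 1·(-4.7361-4.1675i) + 5·(-6) = -34.7361-4.1675i
Z[4] = 1·(-0.2639+3.8900i) + 5·(-6) = -30.2639+3.8900i

DFT(1x + 5y) = 1·X + 5·Y = [45, -30.2639-3.8900i, -34.7361+4.1675i, -34.7361-4.1675i, -30.2639+3.8900i]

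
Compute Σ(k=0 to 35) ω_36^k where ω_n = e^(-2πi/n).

Sum of all nth roots of unity equals 0 for n > 1 (geometric series with r ≠ 1).

0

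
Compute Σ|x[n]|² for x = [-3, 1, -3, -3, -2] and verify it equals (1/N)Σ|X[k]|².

Time domain:
Σ|x[n]|² = |-3|² + |1|² + |-3|² + |-3|² + |-2|² = 32.0000

Frequency domain:
(1/5)Σ|X[k]|² = (1/5)(|-10|² + |1.5451-2.8532i|² + |-4.0451-1.7634i|² + |-4.0451+1.7634i|² + |1.5451+2.8532i|²) = (1/5)·160.0000 = 32.0000

Both sides agree, confirming Parseval's theorem.

Σ|x[n]|² = (1/N)Σ|X[k]|² = 32.0000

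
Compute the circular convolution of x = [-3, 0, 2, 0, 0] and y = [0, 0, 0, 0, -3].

(x ⊛ y)[n] = Σ(m=0 to 4) x[m] · y[(n-m) mod 5]

Computing each output sample:
(x ⊛ y)[0] = 0
(x ⊛ y)[1] = -6
(x ⊛ y)[2] = 0
(x ⊛ y)[3] = 0
(x ⊛ y)[4] = 9

x ⊛ y = [0, -6, 0, 0, 9]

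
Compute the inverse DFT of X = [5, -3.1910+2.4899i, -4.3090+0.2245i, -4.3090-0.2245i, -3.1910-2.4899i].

x[n] = (1/5) Σ(k=0 to 4) X[k] · e^(2πikn/5)

Computing each x[n]:
x[0] = -2
x[1] = 1
x[2] = 1
x[3] = 2
x[4] = 3

x = [-2, 1, 1, 2, 3]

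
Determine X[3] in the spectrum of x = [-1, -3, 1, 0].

X[3] = Σ(n=0 to 3) x[n] · ω_4^(3n) where ω_4 = e^(-2πi/4)
= (-1)·ω_4^0 + (-3)·ω_4^3 + (1)·ω_4^6 + (0)·ω_4^9

X[3] = -2-3i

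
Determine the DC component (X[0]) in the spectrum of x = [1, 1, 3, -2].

X[0] = Σ(n=0 to 3) x[n] · ω_4^0 = Σ x[n]
= (1) + (1) + (3) + (-2)

X[0] = 3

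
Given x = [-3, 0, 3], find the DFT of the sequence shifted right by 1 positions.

Time shift by 1: X_shifted[k] = ω_3^(1k) · X[k]
Shifted x = [3, -3, 0]

DFT(x[n-1]) = [0, 4.5000+2.5981i, 4.5000-2.5981i]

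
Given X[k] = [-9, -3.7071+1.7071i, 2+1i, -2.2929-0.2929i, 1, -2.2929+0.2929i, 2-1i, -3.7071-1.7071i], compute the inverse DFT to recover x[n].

x[n] = (1/8) Σ(k=0 to 7) X[k] · e^(2πikn/8)

Computing each x[n]:
x[0] = -2
x[1] = -2
x[2] = -2
x[3] = -1
x[4] = 1
x[5] = -1
x[6] = -1
x[7] = -1

x = [-2, -2, -2, -1, 1, -1, -1, -1]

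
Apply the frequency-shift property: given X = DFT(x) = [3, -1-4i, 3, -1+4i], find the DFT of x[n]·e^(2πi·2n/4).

Modulation property: DFT(ω_4^(-2n)·x[n]) = X[(k-2) mod 4], so circularly shift X by 2 positions.

X[k-2] = [3, -1+4i, 3, -1-4i]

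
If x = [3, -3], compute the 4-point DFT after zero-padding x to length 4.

Original 2-point DFT: [0, 6]
Zero-padded 4-point DFT provides frequency interpolation.

DFT_4([x, 0, ...]) = [0, 3+3i, 6, 3-3i]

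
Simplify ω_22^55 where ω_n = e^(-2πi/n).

Since ω_22^22 = 1, powers reduce modulo 22.
55 mod 22 = 11
So ω_22^55 = ω_22^11 = e^(-2πi·11/22)

ω_22^55 = ω_22^11 = -1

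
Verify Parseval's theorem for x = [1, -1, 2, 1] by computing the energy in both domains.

Time domain:
Σ|x[n]|² = |1|² + |-1|² + |2|² + |1|² = 7.0000

Frequency domain:
(1/4)Σ|X[k]|² = (1/4)(|3|² + |-1+2i|² + |3|² + |-1-2i|²) = (1/4)·28.0000 = 7.0000

Both sides agree, confirming Parseval's theorem.

Σ|x[n]|² = (1/N)Σ|X[k]|² = 7.0000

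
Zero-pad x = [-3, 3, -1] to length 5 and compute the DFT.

Original 3-point DFT: [-1, -4.0000-3.4641i, -4.0000+3.4641i]
Zero-padded 5-point DFT provides frequency interpolation.

DFT_5([x, 0, ...]) = [-1, -1.2639-2.2654i, -5.7361-2.7144i, -5.7361+2.7144i, -1.2639+2.2654i]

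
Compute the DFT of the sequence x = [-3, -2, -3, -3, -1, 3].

X[k] = Σ(n=0 to 5) x[n] · ω_6^(nk)
where ω_6 = e^(-2πi/6)

Computing each X[k]:
X[0] = -9
X[1] = 2.5000+6.0622i
X[2] = -4.5000+2.5981i
X[3] = -5
X[4] = -4.5000-2.5981i
X[5] = 2.5000-6.0622i

X = [-9, 2.5000+6.0622i, -4.5000+2.5981i, -5, -4.5000-2.5981i, 2.5000-6.0622i]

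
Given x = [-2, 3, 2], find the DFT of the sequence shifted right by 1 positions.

Time shift by 1: X_shifted[k] = ω_3^(1k) · X[k]
Shifted x = [2, -2, 3]

DFT(x[n-1]) = [3, 1.5000+4.3301i, 1.5000-4.3301i]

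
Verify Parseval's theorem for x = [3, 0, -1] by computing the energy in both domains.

Time domain:
Σ|x[n]|² = |3|² + |0|² + |-1|² = 10.0000

Frequency domain:
(1/3)Σ|X[k]|² = (1/3)(|2|² + |3.5000-0.8660i|² + |3.5000+0.8660i|²) = (1/3)·30.0000 = 10.0000

Both sides agree, confirming Parseval's theorem.

Σ|x[n]|² = (1/N)Σ|X[k]|² = 10.0000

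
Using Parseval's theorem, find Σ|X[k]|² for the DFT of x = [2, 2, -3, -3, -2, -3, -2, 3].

Parseval: Σ|x[n]|² = (1/N)Σ|X[k]|², so Σ|X[k]|² = N·Σ|x[n]|² = 8·52.0000

Σ|X[k]|² = N·Σ|x[n]|² = 8·52.0000 = 416.0000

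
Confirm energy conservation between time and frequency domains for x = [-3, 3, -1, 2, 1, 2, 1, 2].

Time domain:
Σ|x[n]|² = |-3|² + |3|² + |-1|² + |2|² + |1|² + |2|² + |1|² + |2|² = 33.0000

Frequency domain:
(1/8)Σ|X[k]|² = (1/8)(|7|² + |-3.2929+1.2929i|² + |-2-1i|² + |-4.7071-2.7071i|² + |-11|² + |-4.7071+2.7071i|² + |-2+1i|² + |-3.2929-1.2929i|²) = (1/8)·264.0000 = 33.0000

Both sides agree, confirming Parseval's theorem.

Σ|x[n]|² = (1/N)Σ|X[k]|² = 33.0000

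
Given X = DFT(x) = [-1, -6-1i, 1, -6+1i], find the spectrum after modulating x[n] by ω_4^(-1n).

Modulation property: DFT(ω_4^(-1n)·x[n]) = X[(k-1) mod 4], so circularly shift X by 1 positions.

X[k-1] = [-6+1i, -1, -6-1i, 1]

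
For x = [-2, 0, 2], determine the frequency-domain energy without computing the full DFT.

Parseval: Σ|x[n]|² = (1/N)Σ|X[k]|², so Σ|X[k]|² = N·Σ|x[n]|² = 3·8.0000

Σ|X[k]|² = N·Σ|x[n]|² = 3·8.0000 = 24.0000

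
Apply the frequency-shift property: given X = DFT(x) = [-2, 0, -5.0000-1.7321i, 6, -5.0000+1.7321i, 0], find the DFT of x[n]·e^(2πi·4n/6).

Modulation property: DFT(ω_6^(-4n)·x[n]) = X[(k-4) mod 6], so circularly shift X by 4 positions.

X[k-4] = [-5.0000-1.7321i, 6, -5.0000+1.7321i, 0, -2, 0]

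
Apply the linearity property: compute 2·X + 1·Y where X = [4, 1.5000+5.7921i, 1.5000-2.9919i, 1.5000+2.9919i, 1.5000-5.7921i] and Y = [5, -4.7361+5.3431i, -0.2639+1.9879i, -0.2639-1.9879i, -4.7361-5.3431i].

By linearity: DFT(2x + 1y) = 2·DFT(x) + 1·DFT(y)
= 2·[4, 1.5000+5.7921i, 1.5000-2.9919i, 1.5000+2.9919i, 1.5000-5.7921i] + 1·[5, -4.7361+5.3431i, -0.2639+1.9879i, -0.2639-1.9879i, -4.7361-5.3431i]

Computing element-wise:
Z[0] = 2·(4) + 1·(5) = 13
Z[1] = 2·(1.5000+5.7921i) + 1·(-4.7361+5.3431i) = -1.7361+16.9273i
Z[2] = 2·(1.5000-2.9919i) + 1·(-0.2639+1.9879i) = 2.7361-3.9959i
Z[3] = 2·(1.5000+2.9919i) + 1·(-0.2639-1.9879i) = 2.7361+3.9959i
Z[4] = 2·(1.5000-5.7921i) + 1·(-4.7361-5.3431i) = -1.7361-16.9273i

DFT(2x + 1y) = 2·X + 1·Y = [13, -1.7361+16.9273i, 2.7361-3.9959i, 2.7361+3.9959i, -1.7361-16.9273i]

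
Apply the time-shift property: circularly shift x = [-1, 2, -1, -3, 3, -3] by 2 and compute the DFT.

Time shift by 2: X_shifted[k] = ω_6^(2k) · X[k]
Shifted x = [3, -3, -1, 2, -1, -3]

DFT(x[n-2]) = [-3, -1, 9, 5, 9, -1]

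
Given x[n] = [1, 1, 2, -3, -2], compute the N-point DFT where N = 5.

X[k] = Σ(n=0 to 4) x[n] · ω_5^(nk)
where ω_5 = e^(-2πi/5)

Computing each X[k]:
X[0] = -1
X[1] = 1.5000-5.7921i
X[2] = 1.5000+2.9919i
X[3] = 1.5000-2.9919i
X[4] = 1.5000+5.7921i

X = [-1, 1.5000-5.7921i, 1.5000+2.9919i, 1.5000-2.9919i, 1.5000+5.7921i]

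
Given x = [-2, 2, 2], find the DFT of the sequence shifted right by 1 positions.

Time shift by 1: X_shifted[k] = ω_3^(1k) · X[k]
Shifted x = [2, -2, 2]

DFT(x[n-1]) = [2, 2.0000+3.4641i, 2.0000-3.4641i]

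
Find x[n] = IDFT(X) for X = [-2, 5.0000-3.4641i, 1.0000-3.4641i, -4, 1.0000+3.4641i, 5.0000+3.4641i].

x[n] = (1/6) Σ(k=0 to 5) X[k] · e^(2πikn/6)

Computing each x[n]:
x[0] = 1
x[1] = 3
x[2] = -2
x[3] = -1
x[4] = -2
x[5] = -1

x = [1, 3, -2, -1, -2, -1]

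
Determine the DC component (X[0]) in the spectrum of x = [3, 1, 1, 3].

X[0] = Σ(n=0 to 3) x[n] · ω_4^0 = Σ x[n]
= (3) + (1) + (1) + (3)

X[0] = 8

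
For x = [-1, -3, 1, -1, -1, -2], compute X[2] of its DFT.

X[2] = Σ(n=0 to 5) x[n] · ω_6^(2n) where ω_6 = e^(-2πi/6)
= (-1)·ω_6^0 + (-3)·ω_6^2 + (1)·ω_6^4 + (-1)·ω_6^6 + (-1)·ω_6^8 + (-2)·ω_6^10

X[2] = 0.5000+2.5981i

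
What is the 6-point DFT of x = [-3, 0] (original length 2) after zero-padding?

Original 2-point DFT: [-3, -3]
Zero-padded 6-point DFT provides frequency interpolation.

DFT_6([x, 0, ...]) = [-3, -3, -3, -3, -3, -3]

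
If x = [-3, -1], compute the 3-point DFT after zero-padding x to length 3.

Original 2-point DFT: [-4, -2]
Zero-padded 3-point DFT provides frequency interpolation.

DFT_3([x, 0, ...]) = [-4, -2.5000+0.8660i, -2.5000-0.8660i]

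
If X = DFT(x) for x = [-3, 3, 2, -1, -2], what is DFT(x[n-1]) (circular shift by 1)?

Time shift by 1: X_shifted[k] = ω_5^(1k) · X[k]
Shifted x = [-2, -3, 3, 2, -1]

DFT(x[n-1]) = [-1, -7.2812+1.3143i, 2.7812+2.1266i, 2.7812-2.1266i, -7.2812-1.3143i]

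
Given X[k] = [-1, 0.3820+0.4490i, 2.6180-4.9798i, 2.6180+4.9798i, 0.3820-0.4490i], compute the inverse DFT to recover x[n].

x[n] = (1/5) Σ(k=0 to 4) X[k] · e^(2πikn/5)

Computing each x[n]:
x[0] = 1
x[1] = 0
x[2] = -2
x[3] = 2
x[4] = -2

x = [1, 0, -2, 2, -2]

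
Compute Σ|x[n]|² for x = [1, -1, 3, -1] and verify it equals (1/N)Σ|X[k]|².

Time domain:
Σ|x[n]|² = |1|² + |-1|² + |3|² + |-1|² = 12.0000

Frequency domain:
(1/4)Σ|X[k]|² = (1/4)(|2|² + |-2|² + |6|² + |-2|²) = (1/4)·48.0000 = 12.0000

Both sides agree, confirming Parseval's theorem.

Σ|x[n]|² = (1/N)Σ|X[k]|² = 12.0000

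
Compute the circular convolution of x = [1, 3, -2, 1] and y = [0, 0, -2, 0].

(x ⊛ y)[n] = Σ(m=0 to 3) x[m] · y[(n-m) mod 4]

Computing each output sample:
(x ⊛ y)[0] = 4
(x ⊛ y)[1] = -2
(x ⊛ y)[2] = -2
(x ⊛ y)[3] = -6

x ⊛ y = [4, -2, -2, -6]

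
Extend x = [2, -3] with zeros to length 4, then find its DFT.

Original 2-point DFT: [-1, 5]
Zero-padded 4-point DFT provides frequency interpolation.

DFT_4([x, 0, ...]) = [-1, 2+3i, 5, 2-3i]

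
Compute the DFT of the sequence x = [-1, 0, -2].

X[k] = Σ(n=0 to 2) x[n] · ω_3^(nk)
where ω_3 = e^(-2πi/3)

Computing each X[k]:
X[0] = -3
X[1] = -1.7321i
X[2] = 1.7321i

X = [-3, -1.7321i, 1.7321i]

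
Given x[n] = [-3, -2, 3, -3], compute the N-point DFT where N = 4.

X[k] = Σ(n=0 to 3) x[n] · ω_4^(nk)
where ω_4 = e^(-2πi/4)

Computing each X[k]:
X[0] = -5
X[1] = -6-1i
X[2] = 5
X[3] = -6+1i

X = [-5, -6-1i, 5, -6+1i]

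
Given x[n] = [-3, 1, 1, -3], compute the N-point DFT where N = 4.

X[k] = Σ(n=0 to 3) x[n] · ω_4^(nk)
where ω_4 = e^(-2πi/4)

Computing each X[k]:
X[0] = -4
X[1] = -4-4i
X[2] = 0
X[3] = -4+4i

X = [-4, -4-4i, 0, -4+4i]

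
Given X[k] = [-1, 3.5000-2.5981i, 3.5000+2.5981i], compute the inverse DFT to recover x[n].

x[n] = (1/3) Σ(k=0 to 2) X[k] · e^(2πikn/3)

Computing each x[n]:
x[0] = 2
x[1] = 0
x[2] = -3

x = [2, 0, -3]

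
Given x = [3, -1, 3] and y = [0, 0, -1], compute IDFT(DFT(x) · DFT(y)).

(x ⊛ y)[n] = Σ(m=0 to 2) x[m] · y[(n-m) mod 3]

Computing each output sample:
(x ⊛ y)[0] = 1
(x ⊛ y)[1] = -3
(x ⊛ y)[2] = -3

x ⊛ y = [1, -3, -3]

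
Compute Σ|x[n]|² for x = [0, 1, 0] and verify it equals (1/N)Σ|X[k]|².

Time domain:
Σ|x[n]|² = |0|² + |1|² + |0|² = 1.0000

Frequency domain:
(1/3)Σ|X[k]|² = (1/3)(|1|² + |-0.5000-0.8660i|² + |-0.5000+0.8660i|²) = (1/3)·3.0000 = 1.0000

Both sides agree, confirming Parseval's theorem.

Σ|x[n]|² = (1/N)Σ|X[k]|² = 1.0000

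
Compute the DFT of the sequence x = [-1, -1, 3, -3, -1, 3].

X[k] = Σ(n=0 to 5) x[n] · ω_6^(nk)
where ω_6 = e^(-2πi/6)

Computing each X[k]:
X[0] = 0
X[1] = 2
X[2] = -6.0000+6.9282i
X[3] = 2
X[4] = -6.0000-6.9282i
X[5] = 2

X = [0, 2, -6.0000+6.9282i, 2, -6.0000-6.9282i, 2]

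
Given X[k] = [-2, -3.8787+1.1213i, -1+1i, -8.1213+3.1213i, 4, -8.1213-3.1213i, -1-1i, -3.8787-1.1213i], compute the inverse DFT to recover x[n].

x[n] = (1/8) Σ(k=0 to 7) X[k] · e^(2πikn/8)

Computing each x[n]:
x[0] = -3
x[1] = -1
x[2] = 1
x[3] = -2
x[4] = 3
x[5] = -1
x[6] = 0
x[7] = 1

x = [-3, -1, 1, -2, 3, -1, 0, 1]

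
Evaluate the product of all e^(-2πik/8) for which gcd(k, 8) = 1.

The primitive 8th roots of unity are ω_8^k for k coprime to 8: k ∈ {1, 3, 5, 7}
Their product equals the constant term of the cyclotomic polynomial Φ_8(x) up to sign.
For n ≥ 3, the product of all primitive nth roots of unity is 1. (For n=1 it is 1; for n=2 it is -1.)

1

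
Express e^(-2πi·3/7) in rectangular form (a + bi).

ω_7^3 = e^(-2πi·3/7)
= cos(-2π·3/7) + i·sin(-2π·3/7)
= cos(-6π/7) + i·sin(-6π/7)

ω_7^3 = cos(-6π/7) + i·sin(-6π/7) = -0.9010-0.4339i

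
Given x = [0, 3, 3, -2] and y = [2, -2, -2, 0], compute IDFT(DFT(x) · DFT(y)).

(x ⊛ y)[n] = Σ(m=0 to 3) x[m] · y[(n-m) mod 4]

Computing each output sample:
(x ⊛ y)[0] = -2
(x ⊛ y)[1] = 10
(x ⊛ y)[2] = 0
(x ⊛ y)[3] = -16

x ⊛ y = [-2, 10, 0, -16]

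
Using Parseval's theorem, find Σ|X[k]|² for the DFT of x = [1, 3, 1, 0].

Parseval: Σ|x[n]|² = (1/N)Σ|X[k]|², so Σ|X[k]|² = N·Σ|x[n]|² = 4·11.0000

Σ|X[k]|² = N·Σ|x[n]|² = 4·11.0000 = 44.0000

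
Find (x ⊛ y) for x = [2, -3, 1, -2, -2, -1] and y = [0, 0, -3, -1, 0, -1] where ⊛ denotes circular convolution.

(x ⊛ y)[n] = Σ(m=0 to 5) x[m] · y[(n-m) mod 6]

Computing each output sample:
(x ⊛ y)[0] = 11
(x ⊛ y)[1] = 4
(x ⊛ y)[2] = -3
(x ⊛ y)[3] = 9
(x ⊛ y)[4] = 1
(x ⊛ y)[5] = 3

x ⊛ y = [11, 4, -3, 9, 1, 3]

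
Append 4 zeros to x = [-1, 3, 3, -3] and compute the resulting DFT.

Original 4-point DFT: [2, -4-6i, 2, -4+6i]
Zero-padded 8-point DFT provides frequency interpolation.

DFT_8([x, 0, ...]) = [2, 3.2426-3.0000i, -4-6i, -5.2426+3.0000i, 2, -5.2426-3.0000i, -4+6i, 3.2426+3.0000i]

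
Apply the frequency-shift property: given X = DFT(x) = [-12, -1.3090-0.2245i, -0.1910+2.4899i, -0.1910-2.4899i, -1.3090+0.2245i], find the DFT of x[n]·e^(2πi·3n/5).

Modulation property: DFT(ω_5^(-3n)·x[n]) = X[(k-3) mod 5], so circularly shift X by 3 positions.

X[k-3] = [-0.1910+2.4899i, -0.1910-2.4899i, -1.3090+0.2245i, -12, -1.3090-0.2245i]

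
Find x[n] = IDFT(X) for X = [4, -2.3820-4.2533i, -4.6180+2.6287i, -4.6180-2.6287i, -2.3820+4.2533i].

x[n] = (1/5) Σ(k=0 to 4) X[k] · e^(2πikn/5)

Computing each x[n]:
x[0] = -2
x[1] = 3
x[2] = 3
x[3] = -1
x[4] = 1

x = [-2, 3, 3, -1, 1]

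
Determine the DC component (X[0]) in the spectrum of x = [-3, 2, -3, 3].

X[0] = Σ(n=0 to 3) x[n] · ω_4^0 = Σ x[n]
= (-3) + (2) + (-3) + (3)

X[0] = -1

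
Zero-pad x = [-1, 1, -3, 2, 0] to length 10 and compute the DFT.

Original 5-point DFT: [-1, 0.1180+1.9879i, -2.1180-5.3431i, -2.1180+5.3431i, 0.1180-1.9879i]
Zero-padded 10-point DFT provides frequency interpolation.

DFT_10([x, 0, ...]) = [-1, -1.7361+0.3633i, 0.1180+1.9879i, 2.7361-1.5388i, -2.1180-5.3431i, -7, -2.1180+5.3431i, 2.7361+1.5388i, 0.1180-1.9879i, -1.7361-0.3633i]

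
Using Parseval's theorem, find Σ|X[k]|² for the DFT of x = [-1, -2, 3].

Parseval: Σ|x[n]|² = (1/N)Σ|X[k]|², so Σ|X[k]|² = N·Σ|x[n]|² = 3·14.0000

Σ|X[k]|² = N·Σ|x[n]|² = 3·14.0000 = 42.0000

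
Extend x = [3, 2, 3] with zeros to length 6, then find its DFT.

Original 3-point DFT: [8, 0.5000+0.8660i, 0.5000-0.8660i]
Zero-padded 6-point DFT provides frequency interpolation.

DFT_6([x, 0, ...]) = [8, 2.5000-4.3301i, 0.5000+0.8660i, 4, 0.5000-0.8660i, 2.5000+4.3301i]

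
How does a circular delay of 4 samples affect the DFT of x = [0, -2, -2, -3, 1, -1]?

Time shift by 4: X_shifted[k] = ω_6^(4k) · X[k]
Shifted x = [-2, -3, 1, -1, 0, -2]

DFT(x[n-4]) = [-7, -4, -1.0000+1.7321i, 5, -1.0000-1.7321i, -4]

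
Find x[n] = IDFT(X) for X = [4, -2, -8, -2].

x[n] = (1/4) Σ(k=0 to 3) X[k] · e^(2πikn/4)

Computing each x[n]:
x[0] = -2
x[1] = 3
x[2] = 0
x[3] = 3

x = [-2, 3, 0, 3]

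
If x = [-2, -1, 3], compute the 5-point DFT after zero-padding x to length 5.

Original 3-point DFT: [0, -3.0000+3.4641i, -3.0000-3.4641i]
Zero-padded 5-point DFT provides frequency interpolation.

DFT_5([x, 0, ...]) = [0, -4.7361-0.8123i, -0.2639+3.4410i, -0.2639-3.4410i, -4.7361+0.8123i]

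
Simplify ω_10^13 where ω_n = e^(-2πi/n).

Since ω_10^10 = 1, powers reduce modulo 10.
13 mod 10 = 3
So ω_10^13 = ω_10^3 = e^(-2πi·3/10)

ω_10^13 = ω_10^3 = -0.3090-0.9511i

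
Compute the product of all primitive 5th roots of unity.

The primitive 5th roots of unity are ω_5^k for k coprime to 5: k ∈ {1, 2, 3, 4}
Their product equals the constant term of the cyclotomic polynomial Φ_5(x) up to sign.
For n ≥ 3, the product of all primitive nth roots of unity is 1. (For n=1 it is 1; for n=2 it is -1.)

1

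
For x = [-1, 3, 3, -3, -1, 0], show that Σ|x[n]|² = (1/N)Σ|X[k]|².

Time domain:
Σ|x[n]|² = |-1|² + |3|² + |3|² + |-3|² + |-1|² + |0|² = 29.0000

Frequency domain:
(1/6)Σ|X[k]|² = (1/6)(|1|² + |2.5000-6.0622i|² + |-6.5000+0.8660i|² + |1|² + |-6.5000-0.8660i|² + |2.5000+6.0622i|²) = (1/6)·174.0000 = 29.0000

Both sides agree, confirming Parseval's theorem.

Σ|x[n]|² = (1/N)Σ|X[k]|² = 29.0000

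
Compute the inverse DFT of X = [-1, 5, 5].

x[n] = (1/3) Σ(k=0 to 2) X[k] · e^(2πikn/3)

Computing each x[n]:
x[0] = 3
x[1] = -2
x[2] = -2

x = [3, -2, -2]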